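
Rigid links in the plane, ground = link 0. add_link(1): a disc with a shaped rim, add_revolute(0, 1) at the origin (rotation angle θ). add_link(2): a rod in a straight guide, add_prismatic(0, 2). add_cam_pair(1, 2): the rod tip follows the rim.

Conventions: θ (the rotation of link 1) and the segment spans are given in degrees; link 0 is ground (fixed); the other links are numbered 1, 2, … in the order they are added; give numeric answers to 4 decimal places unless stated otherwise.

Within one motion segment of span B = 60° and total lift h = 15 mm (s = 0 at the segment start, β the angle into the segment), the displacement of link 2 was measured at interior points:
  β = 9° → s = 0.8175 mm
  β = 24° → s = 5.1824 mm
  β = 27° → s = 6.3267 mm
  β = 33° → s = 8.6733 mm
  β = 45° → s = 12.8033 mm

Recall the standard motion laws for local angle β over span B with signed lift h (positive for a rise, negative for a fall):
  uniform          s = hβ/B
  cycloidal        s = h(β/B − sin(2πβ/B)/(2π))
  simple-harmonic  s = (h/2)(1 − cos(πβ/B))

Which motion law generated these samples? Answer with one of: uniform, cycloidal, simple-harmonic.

candidates at β/B = r: uniform s = h·r (linear in β); cycloidal s = h·(r − sin(2πr)/(2π)); simple-harmonic s = (h/2)(1 − cos(πr))
β=9°: printed 0.8175 | uniform 2.2500, cycloidal 0.3186, simple-harmonic 0.8175
β=24°: printed 5.1824 | uniform 6.0000, cycloidal 4.5968, simple-harmonic 5.1824
β=27°: printed 6.3267 | uniform 6.7500, cycloidal 6.0123, simple-harmonic 6.3267
β=33°: printed 8.6733 | uniform 8.2500, cycloidal 8.9877, simple-harmonic 8.6733
β=45°: printed 12.8033 | uniform 11.2500, cycloidal 13.6373, simple-harmonic 12.8033
only one law matches every sample → simple-harmonic

simple-harmonic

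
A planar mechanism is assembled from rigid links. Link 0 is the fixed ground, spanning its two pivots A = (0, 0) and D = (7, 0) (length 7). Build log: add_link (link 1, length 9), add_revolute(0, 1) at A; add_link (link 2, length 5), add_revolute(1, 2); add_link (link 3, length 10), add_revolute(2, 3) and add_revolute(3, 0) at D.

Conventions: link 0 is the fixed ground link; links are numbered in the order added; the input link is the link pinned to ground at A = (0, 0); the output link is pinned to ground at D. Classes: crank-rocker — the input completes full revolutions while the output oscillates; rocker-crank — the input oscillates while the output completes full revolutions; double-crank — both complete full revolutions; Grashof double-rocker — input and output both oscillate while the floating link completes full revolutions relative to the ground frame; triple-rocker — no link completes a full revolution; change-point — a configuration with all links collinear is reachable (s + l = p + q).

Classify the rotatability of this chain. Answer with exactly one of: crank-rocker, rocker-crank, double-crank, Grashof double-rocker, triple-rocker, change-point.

lengths: ground=7, input=9, coupler=5, output=10
sorted: s=5 (shortest), l=10 (longest), p+q=16
s + l = 15 vs p + q = 16
s + l < p + q (Grashof) with shortest = coupler link → Grashof double-rocker

Grashof double-rocker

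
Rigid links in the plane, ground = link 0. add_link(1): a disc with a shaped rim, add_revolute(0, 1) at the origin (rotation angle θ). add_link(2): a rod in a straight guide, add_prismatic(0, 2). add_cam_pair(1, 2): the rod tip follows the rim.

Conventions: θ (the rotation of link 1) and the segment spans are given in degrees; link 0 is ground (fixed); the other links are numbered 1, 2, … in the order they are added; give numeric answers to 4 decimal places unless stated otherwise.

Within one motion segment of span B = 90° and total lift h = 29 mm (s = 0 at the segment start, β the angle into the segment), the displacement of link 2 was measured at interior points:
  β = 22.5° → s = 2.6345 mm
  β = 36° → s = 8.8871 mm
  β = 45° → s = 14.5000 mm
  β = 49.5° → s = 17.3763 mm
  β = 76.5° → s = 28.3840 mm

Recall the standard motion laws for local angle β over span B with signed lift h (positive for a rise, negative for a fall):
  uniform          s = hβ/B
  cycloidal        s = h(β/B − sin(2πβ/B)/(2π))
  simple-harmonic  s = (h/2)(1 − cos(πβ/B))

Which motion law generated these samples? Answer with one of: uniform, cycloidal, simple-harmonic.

candidates at β/B = r: uniform s = h·r (linear in β); cycloidal s = h·(r − sin(2πr)/(2π)); simple-harmonic s = (h/2)(1 − cos(πr))
β=22.5°: printed 2.6345 | uniform 7.2500, cycloidal 2.6345, simple-harmonic 4.2470
β=36°: printed 8.8871 | uniform 11.6000, cycloidal 8.8871, simple-harmonic 10.0193
β=45°: printed 14.5000 | uniform 14.5000, cycloidal 14.5000, simple-harmonic 14.5000
β=49.5°: printed 17.3763 | uniform 15.9500, cycloidal 17.3763, simple-harmonic 16.7683
β=76.5°: printed 28.3840 | uniform 24.6500, cycloidal 28.3840, simple-harmonic 27.4196
only one law matches every sample → cycloidal

cycloidal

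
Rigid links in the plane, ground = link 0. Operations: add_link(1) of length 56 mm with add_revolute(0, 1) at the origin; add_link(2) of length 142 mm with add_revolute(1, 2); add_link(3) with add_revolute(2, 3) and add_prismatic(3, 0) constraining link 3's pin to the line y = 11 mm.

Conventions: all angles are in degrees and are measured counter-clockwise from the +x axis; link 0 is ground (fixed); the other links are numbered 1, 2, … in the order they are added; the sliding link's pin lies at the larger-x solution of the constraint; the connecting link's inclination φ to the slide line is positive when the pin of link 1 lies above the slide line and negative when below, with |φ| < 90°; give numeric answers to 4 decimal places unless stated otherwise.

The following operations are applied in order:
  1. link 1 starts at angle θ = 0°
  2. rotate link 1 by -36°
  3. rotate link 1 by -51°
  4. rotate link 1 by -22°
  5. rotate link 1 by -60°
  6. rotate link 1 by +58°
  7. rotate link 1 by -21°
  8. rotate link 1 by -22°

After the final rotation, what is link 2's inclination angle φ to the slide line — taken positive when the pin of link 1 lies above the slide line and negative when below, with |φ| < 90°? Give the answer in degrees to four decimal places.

geometry: r = 56 mm, L = 142 mm, e = 11 mm; θ starts at 0°
rotate link 1 by -36°: θ ← 0° -36° = -36°
rotate link 1 by -51°: θ ← -36° -51° = -87°
rotate link 1 by -22°: θ ← -87° -22° = -109°
rotate link 1 by -60°: θ ← -109° -60° = -169°
rotate link 1 by +58°: θ ← -169° +58° = -111°
rotate link 1 by -21°: θ ← -111° -21° = -132°
rotate link 1 by -22°: θ ← -132° -22° = -154°
h = r sin θ − e = -24.548784 − 11 = -35.548784
sin φ = h / L = -35.548784 / 142 = -0.25034355
φ = arcsin(-0.25034355) = -14.497843°

-14.4978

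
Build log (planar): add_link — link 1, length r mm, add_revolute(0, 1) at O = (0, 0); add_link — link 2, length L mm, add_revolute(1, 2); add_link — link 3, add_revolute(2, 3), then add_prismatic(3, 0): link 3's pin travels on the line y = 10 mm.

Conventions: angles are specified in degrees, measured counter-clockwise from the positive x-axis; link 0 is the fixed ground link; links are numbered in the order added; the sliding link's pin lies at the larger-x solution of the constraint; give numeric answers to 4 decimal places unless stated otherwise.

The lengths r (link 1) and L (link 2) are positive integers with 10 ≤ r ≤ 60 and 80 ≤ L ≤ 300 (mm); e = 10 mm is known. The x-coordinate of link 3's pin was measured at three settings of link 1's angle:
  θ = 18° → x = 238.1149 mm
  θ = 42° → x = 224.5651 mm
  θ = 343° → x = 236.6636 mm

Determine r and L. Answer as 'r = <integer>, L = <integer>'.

constraint per measurement: (x − r cos θ)² + (r sin θ − e)² = L²
subtracting the θ₁ and θ₂ equations cancels the r² and L² terms:
r = (x₁² − x₂²) / (2[(x₁cos θ₁ + e sin θ₁) − (x₂cos θ₂ + e sin θ₂)]) = 56.0000 → r = 56
L² = (x₁ − r cos θ₁)² + (r sin θ₁ − e)² = 34225.0051 → L = 185.0000 → L = 185
check at θ₃=343°: x = 236.6636 (printed 236.6636) ✓

r = 56, L = 185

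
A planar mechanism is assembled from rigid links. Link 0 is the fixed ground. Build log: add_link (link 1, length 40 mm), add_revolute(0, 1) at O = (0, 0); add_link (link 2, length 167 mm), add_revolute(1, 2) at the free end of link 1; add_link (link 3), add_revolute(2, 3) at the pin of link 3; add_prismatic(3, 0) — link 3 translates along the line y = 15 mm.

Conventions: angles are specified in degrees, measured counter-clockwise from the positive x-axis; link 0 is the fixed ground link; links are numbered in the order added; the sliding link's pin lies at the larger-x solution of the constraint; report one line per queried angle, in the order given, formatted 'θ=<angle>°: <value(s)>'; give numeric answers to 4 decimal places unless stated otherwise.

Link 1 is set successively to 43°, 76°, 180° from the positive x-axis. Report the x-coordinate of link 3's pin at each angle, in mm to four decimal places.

geometry: r = 40 mm, L = 167 mm, e = 15 mm
θ=43°: crank pin P = (r cos θ, r sin θ) = (29.254148, 27.279934)
θ=43°: h = r sin θ − e = 27.279934 − 15 = 12.279934
θ=43°: x = r cos θ + √(L² − h²) = 29.254148 + 166.547901 = 195.802049
θ=76°: crank pin P = (r cos θ, r sin θ) = (9.676876, 38.811829)
θ=76°: h = r sin θ − e = 38.811829 − 15 = 23.811829
θ=76°: x = r cos θ + √(L² − h²) = 9.676876 + 165.293668 = 174.970544
θ=180°: crank pin P = (r cos θ, r sin θ) = (-40.000000, 0.000000)
θ=180°: h = r sin θ − e = 0.000000 − 15 = -15.000000
θ=180°: x = r cos θ + √(L² − h²) = -40.000000 + 166.324983 = 126.324983

θ=43°: 195.8020
θ=76°: 174.9705
θ=180°: 126.3250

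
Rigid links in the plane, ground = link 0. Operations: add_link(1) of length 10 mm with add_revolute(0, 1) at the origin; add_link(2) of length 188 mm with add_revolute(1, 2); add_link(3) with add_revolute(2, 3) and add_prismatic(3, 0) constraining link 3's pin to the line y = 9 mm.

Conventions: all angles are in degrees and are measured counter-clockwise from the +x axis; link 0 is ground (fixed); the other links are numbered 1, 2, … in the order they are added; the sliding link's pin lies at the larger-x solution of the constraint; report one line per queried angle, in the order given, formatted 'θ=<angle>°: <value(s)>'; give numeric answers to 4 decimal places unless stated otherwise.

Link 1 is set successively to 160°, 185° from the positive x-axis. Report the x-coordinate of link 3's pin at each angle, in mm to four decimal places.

geometry: r = 10 mm, L = 188 mm, e = 9 mm
θ=160°: crank pin P = (r cos θ, r sin θ) = (-9.396926, 3.420201)
θ=160°: h = r sin θ − e = 3.420201 − 9 = -5.579799
θ=160°: x = r cos θ + √(L² − h²) = -9.396926 + 187.917178 = 178.520252
θ=185°: crank pin P = (r cos θ, r sin θ) = (-9.961947, -0.871557)
θ=185°: h = r sin θ − e = -0.871557 − 9 = -9.871557
θ=185°: x = r cos θ + √(L² − h²) = -9.961947 + 187.740652 = 177.778705

θ=160°: 178.5203
θ=185°: 177.7787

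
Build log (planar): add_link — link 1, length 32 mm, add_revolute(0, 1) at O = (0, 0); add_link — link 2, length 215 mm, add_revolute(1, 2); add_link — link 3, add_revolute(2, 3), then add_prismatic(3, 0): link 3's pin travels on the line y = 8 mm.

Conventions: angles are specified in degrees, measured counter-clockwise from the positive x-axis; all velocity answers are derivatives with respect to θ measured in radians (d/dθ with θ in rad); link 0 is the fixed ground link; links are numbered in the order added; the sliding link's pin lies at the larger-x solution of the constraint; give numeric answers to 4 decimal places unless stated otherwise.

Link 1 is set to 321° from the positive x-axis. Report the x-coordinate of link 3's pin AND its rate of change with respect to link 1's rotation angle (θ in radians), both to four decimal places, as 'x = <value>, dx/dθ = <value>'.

geometry: r = 32 mm, L = 215 mm, e = 8 mm
crank pin P = (r cos θ, r sin θ) = (24.868671, -20.138253)
h = r sin θ − e = -20.138253 − 8 = -28.138253
x = r cos θ + √(L² − h²) = 24.868671 + 213.150742 = 238.019413
dx/dθ = −r sin θ − h·r cos θ/√(L² − h²) (θ in radians; h = -28.138253) = 23.421192

x = 238.0194, dx/dθ = 23.4212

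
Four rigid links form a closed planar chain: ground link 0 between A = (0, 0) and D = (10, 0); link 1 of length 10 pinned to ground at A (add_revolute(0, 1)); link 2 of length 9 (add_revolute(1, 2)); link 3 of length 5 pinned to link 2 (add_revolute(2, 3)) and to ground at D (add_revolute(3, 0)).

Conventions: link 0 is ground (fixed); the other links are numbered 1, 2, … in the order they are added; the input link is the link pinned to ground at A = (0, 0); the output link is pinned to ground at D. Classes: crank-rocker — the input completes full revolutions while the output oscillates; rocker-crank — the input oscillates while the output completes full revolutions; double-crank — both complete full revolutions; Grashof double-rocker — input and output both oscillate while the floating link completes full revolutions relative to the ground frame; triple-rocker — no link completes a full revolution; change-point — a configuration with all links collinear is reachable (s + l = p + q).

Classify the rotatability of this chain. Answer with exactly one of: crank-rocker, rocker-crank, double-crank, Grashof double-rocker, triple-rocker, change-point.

lengths: ground=10, input=10, coupler=9, output=5
sorted: s=5 (shortest), l=10 (longest), p+q=19
s + l = 15 vs p + q = 19
s + l < p + q (Grashof) with shortest = output link → rocker-crank

rocker-crank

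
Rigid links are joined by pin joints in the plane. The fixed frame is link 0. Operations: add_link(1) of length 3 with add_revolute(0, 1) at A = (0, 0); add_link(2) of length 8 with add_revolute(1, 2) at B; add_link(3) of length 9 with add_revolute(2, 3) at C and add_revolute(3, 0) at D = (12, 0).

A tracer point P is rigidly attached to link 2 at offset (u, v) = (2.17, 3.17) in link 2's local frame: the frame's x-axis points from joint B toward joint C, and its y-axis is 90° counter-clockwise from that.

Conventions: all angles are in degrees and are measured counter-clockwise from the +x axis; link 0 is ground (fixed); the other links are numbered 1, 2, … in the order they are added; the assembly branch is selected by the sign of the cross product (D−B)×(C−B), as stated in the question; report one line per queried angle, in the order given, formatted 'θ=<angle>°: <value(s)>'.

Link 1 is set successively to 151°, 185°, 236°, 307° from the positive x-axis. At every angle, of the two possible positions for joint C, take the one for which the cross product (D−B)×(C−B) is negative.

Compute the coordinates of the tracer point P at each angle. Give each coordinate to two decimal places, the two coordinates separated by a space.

A=(0,0), D=(12.00,0)
θ=151°: B = A + 3.00·(cos151°, sin151°) = (-2.6239, 1.4544)
θ=151°: |BD| = 14.6960
θ=151°: circle(B,8.00) ∩ circle(D,9.00): a=6.7696, h=4.2629
θ=151°:   candidates: C₊=(4.5344,5.0264) cross=62.648; C₋=(3.6906,-3.4575) cross=-62.648
θ=151°:   branch - wants cross < 0 → take C=(3.6906,-3.4575) (cross=-62.648)
θ=151°: ex = (C−B)/|BC| = (0.7893,-0.6140); ey = (0.6140,0.7893)
θ=151°: P = B + 2.17·ex + 3.17·ey = (1.0353,2.6242)
θ=185°: B = A + 3.00·(cos185°, sin185°) = (-2.9886, -0.2615)
θ=185°: |BD| = 14.9909
θ=185°: circle(B,8.00) ∩ circle(D,9.00): a=6.9284, h=3.9996
θ=185°:   candidates: C₊=(3.8690,3.8584) cross=59.958; C₋=(4.0085,-4.1396) cross=-59.958
θ=185°:   branch - wants cross < 0 → take C=(4.0085,-4.1396) (cross=-59.958)
θ=185°: ex = (C−B)/|BC| = (0.8746,-0.4848); ey = (0.4848,0.8746)
θ=185°: P = B + 2.17·ex + 3.17·ey = (0.4461,1.4592)
θ=236°: B = A + 3.00·(cos236°, sin236°) = (-1.6776, -2.4871)
θ=236°: |BD| = 13.9019
θ=236°: circle(B,8.00) ∩ circle(D,9.00): a=6.3395, h=4.8796
θ=236°:   candidates: C₊=(3.6867,3.4479) cross=67.836; C₋=(5.4326,-6.1538) cross=-67.836
θ=236°:   branch - wants cross < 0 → take C=(5.4326,-6.1538) (cross=-67.836)
θ=236°: ex = (C−B)/|BC| = (0.8888,-0.4583); ey = (0.4583,0.8888)
θ=236°: P = B + 2.17·ex + 3.17·ey = (1.7040,-0.6643)
θ=307°: B = A + 3.00·(cos307°, sin307°) = (1.8054, -2.3959)
θ=307°: |BD| = 10.4723
θ=307°: circle(B,8.00) ∩ circle(D,9.00): a=4.4245, h=6.6651
θ=307°:   candidates: C₊=(4.5877,5.1047) cross=69.799; C₋=(7.6375,-7.8720) cross=-69.799
θ=307°:   branch - wants cross < 0 → take C=(7.6375,-7.8720) (cross=-69.799)
θ=307°: ex = (C−B)/|BC| = (0.7290,-0.6845); ey = (0.6845,0.7290)
θ=307°: P = B + 2.17·ex + 3.17·ey = (5.5573,-1.5704)

θ=151°: 1.04 2.62
θ=185°: 0.45 1.46
θ=236°: 1.70 -0.66
θ=307°: 5.56 -1.57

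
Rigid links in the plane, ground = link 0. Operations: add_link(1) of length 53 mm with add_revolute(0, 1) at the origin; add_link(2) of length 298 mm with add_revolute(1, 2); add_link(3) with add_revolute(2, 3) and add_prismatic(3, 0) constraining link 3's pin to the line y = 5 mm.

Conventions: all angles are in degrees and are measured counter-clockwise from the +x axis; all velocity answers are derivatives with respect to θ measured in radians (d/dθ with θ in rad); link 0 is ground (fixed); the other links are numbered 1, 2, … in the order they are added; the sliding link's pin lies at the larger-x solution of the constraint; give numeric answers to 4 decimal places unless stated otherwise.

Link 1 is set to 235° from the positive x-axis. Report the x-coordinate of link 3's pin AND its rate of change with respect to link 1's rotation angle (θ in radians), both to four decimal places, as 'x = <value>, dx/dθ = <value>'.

geometry: r = 53 mm, L = 298 mm, e = 5 mm
crank pin P = (r cos θ, r sin θ) = (-30.399551, -43.415058)
h = r sin θ − e = -43.415058 − 5 = -48.415058
x = r cos θ + √(L² − h²) = -30.399551 + 294.040783 = 263.641232
dx/dθ = −r sin θ − h·r cos θ/√(L² − h²) (θ in radians; h = -48.415058) = 38.409644

x = 263.6412, dx/dθ = 38.4096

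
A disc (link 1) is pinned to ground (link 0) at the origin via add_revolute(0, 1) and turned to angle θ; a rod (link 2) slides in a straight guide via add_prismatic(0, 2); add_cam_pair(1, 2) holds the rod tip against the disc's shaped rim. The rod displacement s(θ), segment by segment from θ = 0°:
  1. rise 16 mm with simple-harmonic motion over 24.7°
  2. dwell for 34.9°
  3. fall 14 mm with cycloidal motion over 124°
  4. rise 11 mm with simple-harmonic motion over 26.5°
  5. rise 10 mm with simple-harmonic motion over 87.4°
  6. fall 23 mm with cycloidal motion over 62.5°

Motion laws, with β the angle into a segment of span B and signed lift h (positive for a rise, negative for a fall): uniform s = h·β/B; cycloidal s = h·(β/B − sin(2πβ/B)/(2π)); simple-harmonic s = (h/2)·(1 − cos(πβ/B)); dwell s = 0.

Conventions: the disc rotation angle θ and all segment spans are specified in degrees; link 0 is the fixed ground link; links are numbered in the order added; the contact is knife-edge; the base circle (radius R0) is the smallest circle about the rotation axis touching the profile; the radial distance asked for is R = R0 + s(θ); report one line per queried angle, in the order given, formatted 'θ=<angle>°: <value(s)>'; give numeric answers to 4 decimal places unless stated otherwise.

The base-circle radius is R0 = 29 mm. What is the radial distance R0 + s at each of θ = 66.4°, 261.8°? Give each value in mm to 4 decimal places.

segment 1 (0° to 24.7°, simple-harmonic, h = 16) is passed completely: s = 0.0000 + (16) = 16.0000
segment 2 (24.7° to 59.6°, dwell): s unchanged at 16.0000
θ = 66.4° falls in segment 3 (59.6° to 183.6°, cycloidal, h = -14): β = 66.4 − 59.6 = 6.8°, B = 124°; Δs = -14·(0.0548 − sin(2π·0.0548)/(2π)) = -0.0151; s = 16.0000 − 0.0151 = 15.9849
segment 3 (59.6° to 183.6°, cycloidal, h = -14) is passed completely: s = 16.0000 + (-14) = 2.0000
segment 4 (183.6° to 210.1°, simple-harmonic, h = 11) is passed completely: s = 2.0000 + (11) = 13.0000
θ = 261.8° falls in segment 5 (210.1° to 297.5°, simple-harmonic, h = 10): β = 261.8 − 210.1 = 51.7°, B = 87.4°; Δs = 10/2·(1 − cos(π·0.5915)) = 6.4181; s = 13.0000 + 6.4181 = 19.4181
θ=66.4°: R = R0 + s = 29 + 15.9849 = 44.9849
θ=261.8°: R = R0 + s = 29 + 19.4181 = 48.4181

θ=66.4°: 44.9849
θ=261.8°: 48.4181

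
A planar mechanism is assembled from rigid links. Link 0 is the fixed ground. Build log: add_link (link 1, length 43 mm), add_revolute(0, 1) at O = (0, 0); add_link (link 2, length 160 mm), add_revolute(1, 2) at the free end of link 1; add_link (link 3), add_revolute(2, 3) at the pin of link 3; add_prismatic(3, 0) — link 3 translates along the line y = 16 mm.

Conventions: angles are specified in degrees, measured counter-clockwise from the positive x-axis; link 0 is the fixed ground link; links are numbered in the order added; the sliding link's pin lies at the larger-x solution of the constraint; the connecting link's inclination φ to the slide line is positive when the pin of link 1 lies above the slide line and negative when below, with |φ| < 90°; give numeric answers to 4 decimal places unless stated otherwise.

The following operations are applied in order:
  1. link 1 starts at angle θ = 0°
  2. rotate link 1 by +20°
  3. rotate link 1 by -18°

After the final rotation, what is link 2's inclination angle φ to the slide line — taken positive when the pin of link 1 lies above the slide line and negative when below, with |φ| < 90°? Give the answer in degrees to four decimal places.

geometry: r = 43 mm, L = 160 mm, e = 16 mm; θ starts at 0°
rotate link 1 by +20°: θ ← 0° +20° = 20°
rotate link 1 by -18°: θ ← 20° -18° = 2°
h = r sin θ − e = 1.500678 − 16 = -14.499322
sin φ = h / L = -14.499322 / 160 = -0.09062076
φ = arcsin(-0.09062076) = -5.199320°

-5.1993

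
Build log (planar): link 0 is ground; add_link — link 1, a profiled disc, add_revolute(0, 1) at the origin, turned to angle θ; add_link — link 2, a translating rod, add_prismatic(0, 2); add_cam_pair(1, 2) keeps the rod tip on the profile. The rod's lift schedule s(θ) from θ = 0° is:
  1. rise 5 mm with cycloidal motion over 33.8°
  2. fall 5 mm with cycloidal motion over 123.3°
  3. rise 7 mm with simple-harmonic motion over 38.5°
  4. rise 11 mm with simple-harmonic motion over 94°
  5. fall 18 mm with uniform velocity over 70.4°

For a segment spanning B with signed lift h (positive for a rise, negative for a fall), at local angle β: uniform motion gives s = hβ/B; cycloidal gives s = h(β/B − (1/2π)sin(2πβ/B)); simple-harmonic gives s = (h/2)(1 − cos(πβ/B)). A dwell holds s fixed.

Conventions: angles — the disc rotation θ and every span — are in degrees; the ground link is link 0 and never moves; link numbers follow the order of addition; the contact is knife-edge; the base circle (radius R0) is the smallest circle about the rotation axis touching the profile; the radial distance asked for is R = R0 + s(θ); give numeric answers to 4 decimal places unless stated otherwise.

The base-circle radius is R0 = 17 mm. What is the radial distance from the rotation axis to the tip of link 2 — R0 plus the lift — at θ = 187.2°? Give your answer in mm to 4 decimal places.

seg 1 [0°–33.8°] cycloidal, h=5: full span → s += 5 → s = 5.0000
seg 2 [33.8°–157.1°] cycloidal, h=-5: full span → s += -5 → s = 0.0000
seg 3 [157.1°–195.6°] simple-harmonic, h=7: θ=187.2° here. β=30.1, B=38.5. 7/2·(1 − cos(π·0.7818)) = 6.2095 → s = 6.2095
R = R0 + s = 17 + 6.2095 = 23.2095

23.2095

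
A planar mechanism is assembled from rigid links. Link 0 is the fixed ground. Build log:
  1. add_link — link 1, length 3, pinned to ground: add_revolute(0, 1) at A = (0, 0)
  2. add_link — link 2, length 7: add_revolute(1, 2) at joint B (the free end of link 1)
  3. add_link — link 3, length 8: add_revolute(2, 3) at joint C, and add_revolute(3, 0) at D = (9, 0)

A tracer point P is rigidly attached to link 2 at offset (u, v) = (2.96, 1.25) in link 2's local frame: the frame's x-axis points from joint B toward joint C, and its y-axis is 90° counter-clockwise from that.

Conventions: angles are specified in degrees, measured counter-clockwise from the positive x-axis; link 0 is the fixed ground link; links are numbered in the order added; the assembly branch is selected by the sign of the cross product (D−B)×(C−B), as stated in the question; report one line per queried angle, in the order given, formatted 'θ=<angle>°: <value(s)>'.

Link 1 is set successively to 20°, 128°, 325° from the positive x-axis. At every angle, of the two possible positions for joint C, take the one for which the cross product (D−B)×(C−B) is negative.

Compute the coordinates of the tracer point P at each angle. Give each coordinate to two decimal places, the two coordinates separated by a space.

A=(0,0), D=(9.00,0)
θ=20°: B = A + 3.00·(cos20°, sin20°) = (2.8191, 1.0261)
θ=20°: |BD| = 6.2655
θ=20°: circle(B,7.00) ∩ circle(D,8.00): a=1.9357, h=6.7270
θ=20°:   candidates: C₊=(5.8303,7.3453) cross=42.148; C₋=(3.6270,-5.9272) cross=-42.148
θ=20°:   branch - wants cross < 0 → take C=(3.6270,-5.9272) (cross=-42.148)
θ=20°: ex = (C−B)/|BC| = (0.1154,-0.9933); ey = (0.9933,0.1154)
θ=20°: P = B + 2.96·ex + 1.25·ey = (4.4024,-1.7699)
θ=128°: B = A + 3.00·(cos128°, sin128°) = (-1.8470, 2.3640)
θ=128°: |BD| = 11.1016
θ=128°: circle(B,7.00) ∩ circle(D,8.00): a=4.8752, h=5.0232
θ=128°:   candidates: C₊=(3.9861,6.2338) cross=55.765; C₋=(1.8468,-3.5821) cross=-55.765
θ=128°:   branch - wants cross < 0 → take C=(1.8468,-3.5821) (cross=-55.765)
θ=128°: ex = (C−B)/|BC| = (0.5277,-0.8494); ey = (0.8494,0.5277)
θ=128°: P = B + 2.96·ex + 1.25·ey = (0.7767,0.5093)
θ=325°: B = A + 3.00·(cos325°, sin325°) = (2.4575, -1.7207)
θ=325°: |BD| = 6.7650
θ=325°: circle(B,7.00) ∩ circle(D,8.00): a=2.2739, h=6.6204
θ=325°:   candidates: C₊=(2.9726,5.2603) cross=44.787; C₋=(6.3405,-7.5450) cross=-44.787
θ=325°:   branch - wants cross < 0 → take C=(6.3405,-7.5450) (cross=-44.787)
θ=325°: ex = (C−B)/|BC| = (0.5547,-0.8320); ey = (0.8320,0.5547)
θ=325°: P = B + 2.96·ex + 1.25·ey = (5.1395,-3.4902)

θ=20°: 4.40 -1.77
θ=128°: 0.78 0.51
θ=325°: 5.14 -3.49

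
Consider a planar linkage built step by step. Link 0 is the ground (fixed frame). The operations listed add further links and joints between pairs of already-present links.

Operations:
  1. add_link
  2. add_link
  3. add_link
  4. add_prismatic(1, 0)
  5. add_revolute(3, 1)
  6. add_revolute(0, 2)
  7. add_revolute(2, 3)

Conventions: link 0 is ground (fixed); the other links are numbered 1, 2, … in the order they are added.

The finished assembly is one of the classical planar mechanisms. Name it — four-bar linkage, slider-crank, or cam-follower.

links: 4 (incl. ground); joints: 3 revolute, 1 prismatic, 0 higher (cam) pair, forming one closed loop
4 links, 3 revolutes + 1 prismatic in one loop → slider-crank

slider-crank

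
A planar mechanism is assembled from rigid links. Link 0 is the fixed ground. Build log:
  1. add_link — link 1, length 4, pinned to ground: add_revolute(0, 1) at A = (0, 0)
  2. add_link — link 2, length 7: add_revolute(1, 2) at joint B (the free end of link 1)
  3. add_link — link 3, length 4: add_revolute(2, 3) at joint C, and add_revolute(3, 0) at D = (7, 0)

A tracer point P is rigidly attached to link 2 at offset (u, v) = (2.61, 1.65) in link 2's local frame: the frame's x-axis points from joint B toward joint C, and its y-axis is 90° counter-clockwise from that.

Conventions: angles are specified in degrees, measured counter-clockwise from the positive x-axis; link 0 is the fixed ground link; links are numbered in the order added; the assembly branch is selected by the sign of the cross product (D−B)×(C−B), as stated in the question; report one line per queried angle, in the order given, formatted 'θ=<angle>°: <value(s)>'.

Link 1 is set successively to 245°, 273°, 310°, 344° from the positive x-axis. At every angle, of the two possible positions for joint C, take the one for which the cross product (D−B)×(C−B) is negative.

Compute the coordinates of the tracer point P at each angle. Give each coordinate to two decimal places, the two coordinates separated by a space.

A=(0,0), D=(7.00,0)
θ=245°: B = A + 4.00·(cos245°, sin245°) = (-1.6905, -3.6252)
θ=245°: |BD| = 9.4163
θ=245°: circle(B,7.00) ∩ circle(D,4.00): a=6.4604, h=2.6950
θ=245°:   candidates: C₊=(3.2344,1.3492) cross=25.377; C₋=(5.3095,-3.6252) cross=-25.377
θ=245°:   branch - wants cross < 0 → take C=(5.3095,-3.6252) (cross=-25.377)
θ=245°: ex = (C−B)/|BC| = (1.0000,-0.0000); ey = (0.0000,1.0000)
θ=245°: P = B + 2.61·ex + 1.65·ey = (0.9195,-1.9752)
θ=273°: B = A + 4.00·(cos273°, sin273°) = (0.2093, -3.9945)
θ=273°: |BD| = 7.8784
θ=273°: circle(B,7.00) ∩ circle(D,4.00): a=6.0335, h=3.5492
θ=273°:   candidates: C₊=(3.6104,2.1237) cross=27.962; C₋=(7.2093,-3.9945) cross=-27.962
θ=273°:   branch - wants cross < 0 → take C=(7.2093,-3.9945) (cross=-27.962)
θ=273°: ex = (C−B)/|BC| = (1.0000,-0.0000); ey = (0.0000,1.0000)
θ=273°: P = B + 2.61·ex + 1.65·ey = (2.8193,-2.3445)
θ=310°: B = A + 4.00·(cos310°, sin310°) = (2.5712, -3.0642)
θ=310°: |BD| = 5.3855
θ=310°: circle(B,7.00) ∩ circle(D,4.00): a=5.7565, h=3.9828
θ=310°:   candidates: C₊=(5.0390,3.4864) cross=21.449; C₋=(9.5712,-3.0642) cross=-21.449
θ=310°:   branch - wants cross < 0 → take C=(9.5712,-3.0642) (cross=-21.449)
θ=310°: ex = (C−B)/|BC| = (1.0000,0.0000); ey = (-0.0000,1.0000)
θ=310°: P = B + 2.61·ex + 1.65·ey = (5.1812,-1.4142)
θ=344°: B = A + 4.00·(cos344°, sin344°) = (3.8450, -1.1025)
θ=344°: |BD| = 3.3421
θ=344°: circle(B,7.00) ∩ circle(D,4.00): a=6.6081, h=2.3093
θ=344°:   candidates: C₊=(9.3214,3.2575) cross=7.718; C₋=(10.8450,-1.1025) cross=-7.718
θ=344°:   branch - wants cross < 0 → take C=(10.8450,-1.1025) (cross=-7.718)
θ=344°: ex = (C−B)/|BC| = (1.0000,-0.0000); ey = (0.0000,1.0000)
θ=344°: P = B + 2.61·ex + 1.65·ey = (6.4550,0.5475)

θ=245°: 0.92 -1.98
θ=273°: 2.82 -2.34
θ=310°: 5.18 -1.41
θ=344°: 6.46 0.55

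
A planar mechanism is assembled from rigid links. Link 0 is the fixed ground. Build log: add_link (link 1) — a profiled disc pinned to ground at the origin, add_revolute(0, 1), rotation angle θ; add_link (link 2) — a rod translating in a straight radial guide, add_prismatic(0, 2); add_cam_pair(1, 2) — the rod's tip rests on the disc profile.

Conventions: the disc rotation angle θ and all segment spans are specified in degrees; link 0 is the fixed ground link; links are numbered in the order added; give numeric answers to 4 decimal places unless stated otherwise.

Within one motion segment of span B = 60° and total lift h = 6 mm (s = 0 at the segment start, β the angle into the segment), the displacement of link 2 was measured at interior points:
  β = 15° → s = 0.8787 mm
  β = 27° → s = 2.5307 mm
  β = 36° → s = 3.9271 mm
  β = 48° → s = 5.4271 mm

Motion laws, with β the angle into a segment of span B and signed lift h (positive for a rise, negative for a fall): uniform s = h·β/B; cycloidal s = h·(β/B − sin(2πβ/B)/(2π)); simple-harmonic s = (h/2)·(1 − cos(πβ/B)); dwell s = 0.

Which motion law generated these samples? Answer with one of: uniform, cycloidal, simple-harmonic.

candidates at β/B = r: uniform s = h·r (linear in β); cycloidal s = h·(r − sin(2πr)/(2π)); simple-harmonic s = (h/2)(1 − cos(πr))
β=15°: printed 0.8787 | uniform 1.5000, cycloidal 0.5451, simple-harmonic 0.8787
β=27°: printed 2.5307 | uniform 2.7000, cycloidal 2.4049, simple-harmonic 2.5307
β=36°: printed 3.9271 | uniform 3.6000, cycloidal 4.1613, simple-harmonic 3.9271
β=48°: printed 5.4271 | uniform 4.8000, cycloidal 5.7082, simple-harmonic 5.4271
only one law matches every sample → simple-harmonic

simple-harmonic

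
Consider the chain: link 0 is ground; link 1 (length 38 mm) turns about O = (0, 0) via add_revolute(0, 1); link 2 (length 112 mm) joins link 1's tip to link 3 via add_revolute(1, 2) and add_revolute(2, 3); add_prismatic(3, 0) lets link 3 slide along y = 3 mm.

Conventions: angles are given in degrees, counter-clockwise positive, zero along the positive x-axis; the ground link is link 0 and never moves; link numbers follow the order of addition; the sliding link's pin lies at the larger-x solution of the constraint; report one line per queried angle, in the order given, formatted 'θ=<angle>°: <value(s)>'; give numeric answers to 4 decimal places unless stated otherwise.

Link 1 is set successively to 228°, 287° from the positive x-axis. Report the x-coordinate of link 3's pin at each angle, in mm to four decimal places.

geometry: r = 38 mm, L = 112 mm, e = 3 mm
θ=228°: crank pin P = (r cos θ, r sin θ) = (-25.426963, -28.239503)
θ=228°: h = r sin θ − e = -28.239503 − 3 = -31.239503
θ=228°: x = r cos θ + √(L² − h²) = -25.426963 + 107.555072 = 82.128109
θ=287°: crank pin P = (r cos θ, r sin θ) = (11.110125, -36.339581)
θ=287°: h = r sin θ − e = -36.339581 − 3 = -39.339581
θ=287°: x = r cos θ + √(L² − h²) = 11.110125 + 104.863709 = 115.973833

θ=228°: 82.1281
θ=287°: 115.9738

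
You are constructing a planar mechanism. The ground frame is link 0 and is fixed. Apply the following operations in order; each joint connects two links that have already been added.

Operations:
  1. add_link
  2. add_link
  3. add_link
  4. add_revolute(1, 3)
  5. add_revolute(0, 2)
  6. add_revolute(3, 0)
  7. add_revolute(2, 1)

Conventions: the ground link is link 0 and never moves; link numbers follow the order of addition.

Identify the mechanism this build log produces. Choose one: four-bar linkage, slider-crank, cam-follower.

links: 4 (incl. ground); joints: 4 revolute, 0 prismatic, 0 higher (cam) pair, forming one closed loop
4 links in a single 4R loop → four-bar linkage

four-bar linkage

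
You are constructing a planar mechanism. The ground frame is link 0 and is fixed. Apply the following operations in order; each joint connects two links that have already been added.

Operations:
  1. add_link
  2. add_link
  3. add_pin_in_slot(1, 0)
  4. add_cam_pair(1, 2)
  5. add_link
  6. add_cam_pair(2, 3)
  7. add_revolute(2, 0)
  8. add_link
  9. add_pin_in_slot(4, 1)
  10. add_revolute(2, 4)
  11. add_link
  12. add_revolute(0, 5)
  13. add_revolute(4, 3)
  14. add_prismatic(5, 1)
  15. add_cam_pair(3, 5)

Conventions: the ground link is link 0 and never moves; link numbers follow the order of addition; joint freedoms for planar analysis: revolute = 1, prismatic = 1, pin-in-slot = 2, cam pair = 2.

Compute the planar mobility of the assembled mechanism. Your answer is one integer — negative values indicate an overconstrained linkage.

(L,J1,J2)=(1,0,0); link0 fixed
link1: (2,0,0)
link2: (3,0,0)
PS 1-0 [J2]: (3,0,1)
C 1-2 [J2]: (3,0,2)
link3: (4,0,2)
C 2-3 [J2]: (4,0,3)
R 2-0 [J1]: (4,1,3)
link4: (5,1,3)
PS 4-1 [J2]: (5,1,4)
R 2-4 [J1]: (5,2,4)
link5: (6,2,4)
R 0-5 [J1]: (6,3,4)
R 4-3 [J1]: (6,4,4)
P 5-1 [J1]: (6,5,4)
C 3-5 [J2]: (6,5,5)
Grübler: 3·5 − 2·5 − 5 = 0

M = 0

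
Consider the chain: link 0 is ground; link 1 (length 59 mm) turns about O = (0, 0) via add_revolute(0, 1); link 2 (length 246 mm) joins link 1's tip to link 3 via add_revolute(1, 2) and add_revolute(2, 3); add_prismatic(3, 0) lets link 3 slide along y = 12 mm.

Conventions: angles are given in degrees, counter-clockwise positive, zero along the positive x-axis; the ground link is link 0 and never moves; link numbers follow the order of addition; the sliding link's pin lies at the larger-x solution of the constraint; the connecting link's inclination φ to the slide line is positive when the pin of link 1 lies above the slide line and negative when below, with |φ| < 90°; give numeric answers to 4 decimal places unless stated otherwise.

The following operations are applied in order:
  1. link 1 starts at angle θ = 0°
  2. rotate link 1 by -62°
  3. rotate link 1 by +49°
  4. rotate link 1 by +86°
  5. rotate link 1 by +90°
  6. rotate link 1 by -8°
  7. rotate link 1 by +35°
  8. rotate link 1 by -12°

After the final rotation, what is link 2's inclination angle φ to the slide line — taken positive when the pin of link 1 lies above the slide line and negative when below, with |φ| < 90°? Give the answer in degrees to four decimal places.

geometry: r = 59 mm, L = 246 mm, e = 12 mm; θ starts at 0°
rotate link 1 by -62°: θ ← 0° -62° = -62°
rotate link 1 by +49°: θ ← -62° +49° = -13°
rotate link 1 by +86°: θ ← -13° +86° = 73°
rotate link 1 by +90°: θ ← 73° +90° = 163°
rotate link 1 by -8°: θ ← 163° -8° = 155°
rotate link 1 by +35°: θ ← 155° +35° = 190°
rotate link 1 by -12°: θ ← 190° -12° = 178°
h = r sin θ − e = 2.059070 − 12 = -9.940930
sin φ = h / L = -9.940930 / 246 = -0.04041028
φ = arcsin(-0.04041028) = -2.315969°

-2.3160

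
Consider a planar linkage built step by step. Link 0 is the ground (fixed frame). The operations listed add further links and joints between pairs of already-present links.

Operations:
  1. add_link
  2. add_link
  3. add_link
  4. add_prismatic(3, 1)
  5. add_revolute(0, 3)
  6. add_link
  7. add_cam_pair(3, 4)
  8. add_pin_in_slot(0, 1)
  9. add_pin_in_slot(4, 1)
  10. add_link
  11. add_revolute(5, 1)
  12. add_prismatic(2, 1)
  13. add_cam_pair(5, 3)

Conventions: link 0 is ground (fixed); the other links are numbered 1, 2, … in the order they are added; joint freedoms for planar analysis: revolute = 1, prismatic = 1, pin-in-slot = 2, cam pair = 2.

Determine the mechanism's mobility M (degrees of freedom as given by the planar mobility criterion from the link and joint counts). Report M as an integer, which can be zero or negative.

ground; <1,0,0>
#1 <2,0,0>
#2 <3,0,0>
#3 <4,0,0>
P:3↔1 J1 <4,1,0>
R:0↔3 J1 <4,2,0>
#4 <5,2,0>
C:3↔4 J2 <5,2,1>
PS:0↔1 J2 <5,2,2>
PS:4↔1 J2 <5,2,3>
#5 <6,2,3>
R:5↔1 J1 <6,3,3>
P:2↔1 J1 <6,4,3>
C:5↔3 J2 <6,4,4>
3×5 − 2×4 − 1×4 = 3

M = 3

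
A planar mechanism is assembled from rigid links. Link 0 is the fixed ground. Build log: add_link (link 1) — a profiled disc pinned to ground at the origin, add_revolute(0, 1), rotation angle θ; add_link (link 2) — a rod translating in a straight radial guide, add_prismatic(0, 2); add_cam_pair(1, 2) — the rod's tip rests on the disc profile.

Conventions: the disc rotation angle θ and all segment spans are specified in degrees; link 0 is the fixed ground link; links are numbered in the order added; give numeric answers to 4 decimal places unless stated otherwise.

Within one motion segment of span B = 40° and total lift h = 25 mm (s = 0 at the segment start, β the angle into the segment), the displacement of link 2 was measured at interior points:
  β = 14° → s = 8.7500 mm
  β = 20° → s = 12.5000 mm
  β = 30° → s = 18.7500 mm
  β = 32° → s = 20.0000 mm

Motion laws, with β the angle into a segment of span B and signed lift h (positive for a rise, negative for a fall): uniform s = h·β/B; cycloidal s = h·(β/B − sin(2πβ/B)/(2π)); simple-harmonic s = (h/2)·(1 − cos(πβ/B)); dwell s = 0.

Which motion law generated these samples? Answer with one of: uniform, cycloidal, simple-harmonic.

candidates at β/B = r: uniform s = h·r (linear in β); cycloidal s = h·(r − sin(2πr)/(2π)); simple-harmonic s = (h/2)(1 − cos(πr))
β=14°: printed 8.7500 | uniform 8.7500, cycloidal 5.5310, simple-harmonic 6.8251
β=20°: printed 12.5000 | uniform 12.5000, cycloidal 12.5000, simple-harmonic 12.5000
β=30°: printed 18.7500 | uniform 18.7500, cycloidal 22.7289, simple-harmonic 21.3388
β=32°: printed 20.0000 | uniform 20.0000, cycloidal 23.7841, simple-harmonic 22.6127
only one law matches every sample → uniform

uniform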